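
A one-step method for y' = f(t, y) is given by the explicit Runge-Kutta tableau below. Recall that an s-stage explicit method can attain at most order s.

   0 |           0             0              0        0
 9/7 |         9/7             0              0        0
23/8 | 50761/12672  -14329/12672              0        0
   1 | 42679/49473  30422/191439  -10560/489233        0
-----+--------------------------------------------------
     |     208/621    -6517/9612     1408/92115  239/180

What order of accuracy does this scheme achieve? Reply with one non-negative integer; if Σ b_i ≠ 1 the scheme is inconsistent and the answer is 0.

b = (208/621, -6517/9612, 1408/92115, 239/180)
c = (0, 9/7, 23/8, 1)
Ac = (0, 0, -2047/1408, 34/239)
Σ b_i: 208/621·1 + (-6517/9612)·1 + 1408/92115·1 + 239/180·1 = 1 ✓
b·c: (-6517/9612)·9/7 + 1408/92115·23/8 + 239/180·1 = 1/2 ✓
b·c²: (-6517/9612)·81/49 + 1408/92115·529/64 + 239/180·1 = 1/3 ✓
b·Ac: 1408/92115·(-2047/1408) + 239/180·34/239 = 1/6 ✓
b·c³: (-6517/9612)·729/343 + 1408/92115·12167/512 + 239/180·1 = 1/4 ✓
b·(c∘Ac): 1408/92115·(-47081/11264) + 239/180·34/239 = 1/8 ✓
b·Ac²: 1408/92115·(-18423/9856) + 239/180·141/1673 = 1/12 ✓
b·A²c: 239/180·15/478 = 1/24 ✓; 4 stages ⇒ order 4.

4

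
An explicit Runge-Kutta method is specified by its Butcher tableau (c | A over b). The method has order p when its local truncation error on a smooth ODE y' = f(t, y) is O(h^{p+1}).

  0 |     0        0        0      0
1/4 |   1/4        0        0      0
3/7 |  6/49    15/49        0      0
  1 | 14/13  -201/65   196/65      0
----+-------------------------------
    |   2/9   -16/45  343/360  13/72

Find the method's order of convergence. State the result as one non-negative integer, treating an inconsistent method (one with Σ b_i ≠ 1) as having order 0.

b = (2/9, -16/45, 343/360, 13/72)
c = (0, 1/4, 3/7, 1)
Ac = (0, 0, 15/196, 27/52)
Σ b_i: 2/9·1 + (-16/45)·1 + 343/360·1 + 13/72·1 = 1 ✓
b·c: (-16/45)·1/4 + 343/360·3/7 + 13/72·1 = 1/2 ✓
b·c²: (-16/45)·1/16 + 343/360·9/49 + 13/72·1 = 1/3 ✓
b·Ac: 343/360·15/196 + 13/72·27/52 = 1/6 ✓
b·c³: (-16/45)·1/64 + 343/360·27/343 + 13/72·1 = 1/4 ✓
b·(c∘Ac): 343/360·45/1372 + 13/72·27/52 = 1/8 ✓
b·Ac²: 343/360·15/784 + 13/72·75/208 = 1/12 ✓
b·A²c: 13/72·3/13 = 1/24 ✓; 4 stages ⇒ order 4.

4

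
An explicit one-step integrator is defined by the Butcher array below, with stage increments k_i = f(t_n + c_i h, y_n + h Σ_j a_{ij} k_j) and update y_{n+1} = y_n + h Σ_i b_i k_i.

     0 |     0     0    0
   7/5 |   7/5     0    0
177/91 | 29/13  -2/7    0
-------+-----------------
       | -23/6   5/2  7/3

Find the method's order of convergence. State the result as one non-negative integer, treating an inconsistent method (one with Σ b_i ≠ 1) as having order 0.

b = (-23/6, 5/2, 7/3)
c = (0, 7/5, 177/91)
Ac = (0, 0, -2/5)
Σ b_i: (-23/6)·1 + 5/2·1 + 7/3·1 = 1 ✓
b·c: 5/2·7/5 + 7/3·177/91 = 209/26 ≠ 1/2 ⇒ order 1.

1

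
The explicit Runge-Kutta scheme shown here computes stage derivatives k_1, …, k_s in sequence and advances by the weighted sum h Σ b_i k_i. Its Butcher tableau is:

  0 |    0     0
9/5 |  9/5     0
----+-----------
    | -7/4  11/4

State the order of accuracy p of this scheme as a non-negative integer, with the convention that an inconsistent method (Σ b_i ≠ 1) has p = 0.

b = (-7/4, 11/4)
c = (0, 9/5)
Σ b_i: (-7/4)·1 + 11/4·1 = 1 ✓
b·c: 11/4·9/5 = 99/20 ≠ 1/2 ⇒ order 1.

1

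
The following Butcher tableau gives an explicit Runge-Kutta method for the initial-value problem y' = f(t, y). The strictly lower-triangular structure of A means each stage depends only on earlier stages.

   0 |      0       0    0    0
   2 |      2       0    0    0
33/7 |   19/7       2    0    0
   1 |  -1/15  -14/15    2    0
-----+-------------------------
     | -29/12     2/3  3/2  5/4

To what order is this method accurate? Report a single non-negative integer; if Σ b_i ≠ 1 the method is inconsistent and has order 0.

b = (-29/12, 2/3, 3/2, 5/4)
c = (0, 2, 33/7, 1)
Ac = (0, 0, 4, 794/105)
Σ b_i: (-29/12)·1 + 2/3·1 + 3/2·1 + 5/4·1 = 1 ✓
b·c: 2/3·2 + 3/2·33/7 + 5/4·1 = 811/84 ≠ 1/2 ⇒ order 1.

1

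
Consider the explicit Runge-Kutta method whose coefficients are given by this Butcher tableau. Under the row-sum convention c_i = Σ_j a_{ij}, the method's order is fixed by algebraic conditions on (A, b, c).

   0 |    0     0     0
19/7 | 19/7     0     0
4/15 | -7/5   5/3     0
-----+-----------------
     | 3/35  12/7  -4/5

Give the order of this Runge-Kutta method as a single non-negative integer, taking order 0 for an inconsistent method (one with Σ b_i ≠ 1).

1

b = (3/35, 12/7, -4/5)
c = (0, 19/7, 4/15)
Ac = (0, 0, 95/21)
Σ b_i: 3/35·1 + 12/7·1 + (-4/5)·1 = 1 ✓
b·c: 12/7·19/7 + (-4/5)·4/15 = 16316/3675 ≠ 1/2 ⇒ order 1.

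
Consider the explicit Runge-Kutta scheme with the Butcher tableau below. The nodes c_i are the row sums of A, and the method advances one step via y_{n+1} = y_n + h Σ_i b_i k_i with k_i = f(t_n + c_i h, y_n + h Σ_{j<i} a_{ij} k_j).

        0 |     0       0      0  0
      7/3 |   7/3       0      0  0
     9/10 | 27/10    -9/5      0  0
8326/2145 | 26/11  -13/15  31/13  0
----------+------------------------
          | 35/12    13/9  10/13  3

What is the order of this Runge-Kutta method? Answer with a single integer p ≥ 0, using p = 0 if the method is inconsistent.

0

b = (35/12, 13/9, 10/13, 3)
c = (0, 7/3, 9/10, 8326/2145)
Ac = (0, 0, -21/5, 29/234)
Σ b_i: 35/12·1 + 13/9·1 + 10/13·1 + 3·1 = 3805/468 ≠ 1 ⇒ order 0.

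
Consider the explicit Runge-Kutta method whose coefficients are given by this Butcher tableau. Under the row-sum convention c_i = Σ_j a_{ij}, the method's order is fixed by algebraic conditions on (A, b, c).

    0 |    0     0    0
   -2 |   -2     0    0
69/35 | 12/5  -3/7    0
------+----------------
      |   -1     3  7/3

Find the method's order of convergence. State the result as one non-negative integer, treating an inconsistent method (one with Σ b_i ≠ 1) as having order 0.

0

b = (-1, 3, 7/3)
c = (0, -2, 69/35)
Ac = (0, 0, 6/7)
Σ b_i: (-1)·1 + 3·1 + 7/3·1 = 13/3 ≠ 1 ⇒ order 0.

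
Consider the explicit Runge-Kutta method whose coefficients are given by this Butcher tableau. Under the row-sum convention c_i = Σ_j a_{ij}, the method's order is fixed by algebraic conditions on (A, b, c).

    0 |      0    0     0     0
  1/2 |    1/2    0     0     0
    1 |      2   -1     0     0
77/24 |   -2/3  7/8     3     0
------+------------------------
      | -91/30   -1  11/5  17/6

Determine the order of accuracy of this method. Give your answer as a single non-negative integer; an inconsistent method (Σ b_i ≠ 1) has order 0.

1

b = (-91/30, -1, 11/5, 17/6)
c = (0, 1/2, 1, 77/24)
Ac = (0, 0, -1/2, 55/16)
Σ b_i: (-91/30)·1 + (-1)·1 + 11/5·1 + 17/6·1 = 1 ✓
b·c: (-1)·1/2 + 11/5·1 + 17/6·77/24 = 7769/720 ≠ 1/2 ⇒ order 1.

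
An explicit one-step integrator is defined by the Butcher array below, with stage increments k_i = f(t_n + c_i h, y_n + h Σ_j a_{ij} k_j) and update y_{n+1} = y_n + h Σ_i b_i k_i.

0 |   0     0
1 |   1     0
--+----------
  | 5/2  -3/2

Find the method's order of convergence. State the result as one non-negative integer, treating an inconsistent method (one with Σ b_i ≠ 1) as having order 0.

b = (5/2, -3/2)
c = (0, 1)
Σ b_i: 5/2·1 + (-3/2)·1 = 1 ✓
b·c: (-3/2)·1 = -3/2 ≠ 1/2 ⇒ order 1.

1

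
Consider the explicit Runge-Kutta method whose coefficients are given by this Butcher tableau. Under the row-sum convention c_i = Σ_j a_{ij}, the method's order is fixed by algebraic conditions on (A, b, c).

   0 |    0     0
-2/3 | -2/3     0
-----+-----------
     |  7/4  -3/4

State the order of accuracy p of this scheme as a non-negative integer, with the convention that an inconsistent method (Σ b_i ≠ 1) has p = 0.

2

b = (7/4, -3/4)
c = (0, -2/3)
Σ b_i: 7/4·1 + (-3/4)·1 = 1 ✓
b·c: (-3/4)·(-2/3) = 1/2 ✓; 2 stages ⇒ order 2.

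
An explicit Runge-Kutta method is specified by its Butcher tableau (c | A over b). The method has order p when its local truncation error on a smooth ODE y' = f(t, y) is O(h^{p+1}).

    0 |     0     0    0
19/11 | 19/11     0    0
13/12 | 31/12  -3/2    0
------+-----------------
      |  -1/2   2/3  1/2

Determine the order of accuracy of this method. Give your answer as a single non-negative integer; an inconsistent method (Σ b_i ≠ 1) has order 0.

0

b = (-1/2, 2/3, 1/2)
c = (0, 19/11, 13/12)
Ac = (0, 0, -57/22)
Σ b_i: (-1/2)·1 + 2/3·1 + 1/2·1 = 2/3 ≠ 1 ⇒ order 0.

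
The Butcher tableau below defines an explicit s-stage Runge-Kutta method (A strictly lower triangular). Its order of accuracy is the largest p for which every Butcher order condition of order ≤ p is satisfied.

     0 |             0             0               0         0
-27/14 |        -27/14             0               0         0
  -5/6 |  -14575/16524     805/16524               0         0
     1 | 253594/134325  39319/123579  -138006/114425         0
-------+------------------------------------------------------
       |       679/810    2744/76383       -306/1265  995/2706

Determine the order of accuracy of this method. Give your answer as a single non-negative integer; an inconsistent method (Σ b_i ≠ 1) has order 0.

4

b = (679/810, 2744/76383, -306/1265, 995/2706)
c = (0, -27/14, -5/6, 1)
Ac = (0, 0, -115/1224, 779/1990)
Σ b_i: 679/810·1 + 2744/76383·1 + (-306/1265)·1 + 995/2706·1 = 1 ✓
b·c: 2744/76383·(-27/14) + (-306/1265)·(-5/6) + 995/2706·1 = 1/2 ✓
b·c²: 2744/76383·729/196 + (-306/1265)·25/36 + 995/2706·1 = 1/3 ✓
b·Ac: (-306/1265)·(-115/1224) + 995/2706·779/1990 = 1/6 ✓
b·c³: 2744/76383·(-19683/2744) + (-306/1265)·(-125/216) + 995/2706·1 = 1/4 ✓
b·(c∘Ac): (-306/1265)·575/7344 + 995/2706·779/1990 = 1/8 ✓
b·Ac²: (-306/1265)·345/1904 + 995/2706·1927/5572 = 1/12 ✓
b·A²c: 995/2706·451/3980 = 1/24 ✓; 4 stages ⇒ order 4.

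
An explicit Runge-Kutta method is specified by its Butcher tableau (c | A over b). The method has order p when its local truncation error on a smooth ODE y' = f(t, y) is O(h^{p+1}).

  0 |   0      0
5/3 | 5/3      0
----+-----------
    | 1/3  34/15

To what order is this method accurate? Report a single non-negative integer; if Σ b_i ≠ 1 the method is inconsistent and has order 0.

0

b = (1/3, 34/15)
c = (0, 5/3)
Σ b_i: 1/3·1 + 34/15·1 = 13/5 ≠ 1 ⇒ order 0.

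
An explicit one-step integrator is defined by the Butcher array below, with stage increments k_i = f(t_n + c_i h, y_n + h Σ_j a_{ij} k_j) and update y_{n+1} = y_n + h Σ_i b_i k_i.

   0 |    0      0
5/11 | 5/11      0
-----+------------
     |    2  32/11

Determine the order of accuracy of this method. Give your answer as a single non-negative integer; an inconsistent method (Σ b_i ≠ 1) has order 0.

0

b = (2, 32/11)
c = (0, 5/11)
Σ b_i: 2·1 + 32/11·1 = 54/11 ≠ 1 ⇒ order 0.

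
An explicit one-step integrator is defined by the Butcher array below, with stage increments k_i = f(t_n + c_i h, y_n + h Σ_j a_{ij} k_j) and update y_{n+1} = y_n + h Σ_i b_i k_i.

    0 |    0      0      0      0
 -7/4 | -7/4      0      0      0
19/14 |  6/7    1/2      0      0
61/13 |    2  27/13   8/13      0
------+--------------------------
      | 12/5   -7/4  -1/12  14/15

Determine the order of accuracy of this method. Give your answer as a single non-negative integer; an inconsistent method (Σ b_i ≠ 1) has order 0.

0

b = (12/5, -7/4, -1/12, 14/15)
c = (0, -7/4, 19/14, 61/13)
Ac = (0, 0, -7/8, -1019/364)
Σ b_i: 12/5·1 + (-7/4)·1 + (-1/12)·1 + 14/15·1 = 3/2 ≠ 1 ⇒ order 0.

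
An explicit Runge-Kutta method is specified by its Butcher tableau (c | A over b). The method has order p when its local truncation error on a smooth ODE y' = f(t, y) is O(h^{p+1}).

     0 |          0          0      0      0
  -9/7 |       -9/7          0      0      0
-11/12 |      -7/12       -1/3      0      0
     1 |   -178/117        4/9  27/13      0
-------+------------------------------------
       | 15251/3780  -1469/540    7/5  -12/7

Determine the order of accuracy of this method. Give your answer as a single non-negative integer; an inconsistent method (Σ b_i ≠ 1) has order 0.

2

b = (15251/3780, -1469/540, 7/5, -12/7)
c = (0, -9/7, -11/12, 1)
Ac = (0, 0, 3/7, -901/364)
Σ b_i: 15251/3780·1 + (-1469/540)·1 + 7/5·1 + (-12/7)·1 = 1 ✓
b·c: (-1469/540)·(-9/7) + 7/5·(-11/12) + (-12/7)·1 = 1/2 ✓
b·c²: (-1469/540)·81/49 + 7/5·121/144 + (-12/7)·1 = -177629/35280 ≠ 1/3 ⇒ order 2.
b·Ac: 7/5·3/7 + (-12/7)·(-901/364) = 15426/3185 ≠ 1/6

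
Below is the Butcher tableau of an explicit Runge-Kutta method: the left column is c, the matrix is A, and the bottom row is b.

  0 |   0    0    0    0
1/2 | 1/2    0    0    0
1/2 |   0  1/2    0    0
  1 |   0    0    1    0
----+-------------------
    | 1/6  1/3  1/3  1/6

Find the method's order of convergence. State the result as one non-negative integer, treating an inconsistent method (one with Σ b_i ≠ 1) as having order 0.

4

b = (1/6, 1/3, 1/3, 1/6)
c = (0, 1/2, 1/2, 1)
Ac = (0, 0, 1/4, 1/2)
Σ b_i: 1/6·1 + 1/3·1 + 1/3·1 + 1/6·1 = 1 ✓
b·c: 1/3·1/2 + 1/3·1/2 + 1/6·1 = 1/2 ✓
b·c²: 1/3·1/4 + 1/3·1/4 + 1/6·1 = 1/3 ✓
b·Ac: 1/3·1/4 + 1/6·1/2 = 1/6 ✓
b·c³: 1/3·1/8 + 1/3·1/8 + 1/6·1 = 1/4 ✓
b·(c∘Ac): 1/3·1/8 + 1/6·1/2 = 1/8 ✓
b·Ac²: 1/3·1/8 + 1/6·1/4 = 1/12 ✓
b·A²c: 1/6·1/4 = 1/24 ✓; 4 stages ⇒ order 4.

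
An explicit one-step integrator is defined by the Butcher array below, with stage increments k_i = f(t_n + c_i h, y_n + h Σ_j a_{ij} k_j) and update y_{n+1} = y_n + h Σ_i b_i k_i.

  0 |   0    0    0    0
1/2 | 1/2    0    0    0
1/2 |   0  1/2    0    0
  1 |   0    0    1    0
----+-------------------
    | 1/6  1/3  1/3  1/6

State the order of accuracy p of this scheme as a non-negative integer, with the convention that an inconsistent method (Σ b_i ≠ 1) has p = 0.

4

b = (1/6, 1/3, 1/3, 1/6)
c = (0, 1/2, 1/2, 1)
Ac = (0, 0, 1/4, 1/2)
Σ b_i: 1/6·1 + 1/3·1 + 1/3·1 + 1/6·1 = 1 ✓
b·c: 1/3·1/2 + 1/3·1/2 + 1/6·1 = 1/2 ✓
b·c²: 1/3·1/4 + 1/3·1/4 + 1/6·1 = 1/3 ✓
b·Ac: 1/3·1/4 + 1/6·1/2 = 1/6 ✓
b·c³: 1/3·1/8 + 1/3·1/8 + 1/6·1 = 1/4 ✓
b·(c∘Ac): 1/3·1/8 + 1/6·1/2 = 1/8 ✓
b·Ac²: 1/3·1/8 + 1/6·1/4 = 1/12 ✓
b·A²c: 1/6·1/4 = 1/24 ✓; 4 stages ⇒ order 4.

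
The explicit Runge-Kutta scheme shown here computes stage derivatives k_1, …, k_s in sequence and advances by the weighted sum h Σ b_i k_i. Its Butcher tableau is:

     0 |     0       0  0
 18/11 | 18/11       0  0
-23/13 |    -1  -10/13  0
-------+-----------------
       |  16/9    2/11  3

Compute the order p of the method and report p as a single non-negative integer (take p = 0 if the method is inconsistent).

b = (16/9, 2/11, 3)
c = (0, 18/11, -23/13)
Ac = (0, 0, -180/143)
Σ b_i: 16/9·1 + 2/11·1 + 3·1 = 491/99 ≠ 1 ⇒ order 0.

0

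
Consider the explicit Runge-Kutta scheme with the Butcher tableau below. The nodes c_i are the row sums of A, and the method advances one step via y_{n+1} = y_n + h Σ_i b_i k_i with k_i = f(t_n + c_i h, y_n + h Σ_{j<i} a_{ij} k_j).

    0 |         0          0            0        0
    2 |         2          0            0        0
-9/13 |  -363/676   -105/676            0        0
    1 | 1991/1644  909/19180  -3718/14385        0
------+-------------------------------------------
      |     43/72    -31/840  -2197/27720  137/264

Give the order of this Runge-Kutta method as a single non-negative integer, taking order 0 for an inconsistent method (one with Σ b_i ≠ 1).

4

b = (43/72, -31/840, -2197/27720, 137/264)
c = (0, 2, -9/13, 1)
Ac = (0, 0, -105/338, 75/274)
Σ b_i: 43/72·1 + (-31/840)·1 + (-2197/27720)·1 + 137/264·1 = 1 ✓
b·c: (-31/840)·2 + (-2197/27720)·(-9/13) + 137/264·1 = 1/2 ✓
b·c²: (-31/840)·4 + (-2197/27720)·81/169 + 137/264·1 = 1/3 ✓
b·Ac: (-2197/27720)·(-105/338) + 137/264·75/274 = 1/6 ✓
b·c³: (-31/840)·8 + (-2197/27720)·(-729/2197) + 137/264·1 = 1/4 ✓
b·(c∘Ac): (-2197/27720)·945/4394 + 137/264·75/274 = 1/8 ✓
b·Ac²: (-2197/27720)·(-105/169) + 137/264·9/137 = 1/12 ✓
b·A²c: 137/264·11/137 = 1/24 ✓; 4 stages ⇒ order 4.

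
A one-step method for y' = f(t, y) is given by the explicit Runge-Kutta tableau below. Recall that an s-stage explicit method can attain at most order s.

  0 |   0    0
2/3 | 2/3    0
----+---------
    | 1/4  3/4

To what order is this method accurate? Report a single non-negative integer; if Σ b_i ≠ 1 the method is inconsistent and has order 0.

2

b = (1/4, 3/4)
c = (0, 2/3)
Σ b_i: 1/4·1 + 3/4·1 = 1 ✓
b·c: 3/4·2/3 = 1/2 ✓; 2 stages ⇒ order 2.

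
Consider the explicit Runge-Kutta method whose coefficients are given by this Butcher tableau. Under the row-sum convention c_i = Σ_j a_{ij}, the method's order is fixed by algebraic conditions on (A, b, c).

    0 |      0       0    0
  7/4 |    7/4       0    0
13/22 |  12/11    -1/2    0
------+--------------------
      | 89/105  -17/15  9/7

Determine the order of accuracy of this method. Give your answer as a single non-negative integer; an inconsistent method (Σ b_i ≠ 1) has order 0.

b = (89/105, -17/15, 9/7)
c = (0, 7/4, 13/22)
Ac = (0, 0, -7/8)
Σ b_i: 89/105·1 + (-17/15)·1 + 9/7·1 = 1 ✓
b·c: (-17/15)·7/4 + 9/7·13/22 = -5653/4620 ≠ 1/2 ⇒ order 1.

1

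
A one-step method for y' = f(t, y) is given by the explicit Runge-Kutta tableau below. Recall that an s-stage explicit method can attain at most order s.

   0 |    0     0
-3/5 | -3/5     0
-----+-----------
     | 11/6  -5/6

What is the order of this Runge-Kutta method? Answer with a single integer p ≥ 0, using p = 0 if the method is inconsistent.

2

b = (11/6, -5/6)
c = (0, -3/5)
Σ b_i: 11/6·1 + (-5/6)·1 = 1 ✓
b·c: (-5/6)·(-3/5) = 1/2 ✓; 2 stages ⇒ order 2.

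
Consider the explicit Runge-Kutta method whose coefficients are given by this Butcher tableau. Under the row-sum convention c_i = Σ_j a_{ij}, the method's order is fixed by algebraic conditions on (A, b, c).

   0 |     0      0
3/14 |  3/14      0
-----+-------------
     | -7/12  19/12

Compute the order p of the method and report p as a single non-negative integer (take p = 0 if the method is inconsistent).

b = (-7/12, 19/12)
c = (0, 3/14)
Σ b_i: (-7/12)·1 + 19/12·1 = 1 ✓
b·c: 19/12·3/14 = 19/56 ≠ 1/2 ⇒ order 1.

1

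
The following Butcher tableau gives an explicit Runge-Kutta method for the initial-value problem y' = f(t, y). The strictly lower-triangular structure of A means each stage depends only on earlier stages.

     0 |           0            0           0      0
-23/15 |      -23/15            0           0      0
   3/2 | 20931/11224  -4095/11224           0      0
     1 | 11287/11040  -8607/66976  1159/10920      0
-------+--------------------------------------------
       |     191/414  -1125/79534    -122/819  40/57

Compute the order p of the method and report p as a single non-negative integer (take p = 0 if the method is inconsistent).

b = (191/414, -1125/79534, -122/819, 40/57)
c = (0, -23/15, 3/2, 1)
Ac = (0, 0, 273/488, 57/160)
Σ b_i: 191/414·1 + (-1125/79534)·1 + (-122/819)·1 + 40/57·1 = 1 ✓
b·c: (-1125/79534)·(-23/15) + (-122/819)·3/2 + 40/57·1 = 1/2 ✓
b·c²: (-1125/79534)·529/225 + (-122/819)·9/4 + 40/57·1 = 1/3 ✓
b·Ac: (-122/819)·273/488 + 40/57·57/160 = 1/6 ✓
b·c³: (-1125/79534)·(-12167/3375) + (-122/819)·27/8 + 40/57·1 = 1/4 ✓
b·(c∘Ac): (-122/819)·819/976 + 40/57·57/160 = 1/8 ✓
b·Ac²: (-122/819)·(-2093/2440) + 40/57·(-19/300) = 1/12 ✓
b·A²c: 40/57·19/320 = 1/24 ✓; 4 stages ⇒ order 4.

4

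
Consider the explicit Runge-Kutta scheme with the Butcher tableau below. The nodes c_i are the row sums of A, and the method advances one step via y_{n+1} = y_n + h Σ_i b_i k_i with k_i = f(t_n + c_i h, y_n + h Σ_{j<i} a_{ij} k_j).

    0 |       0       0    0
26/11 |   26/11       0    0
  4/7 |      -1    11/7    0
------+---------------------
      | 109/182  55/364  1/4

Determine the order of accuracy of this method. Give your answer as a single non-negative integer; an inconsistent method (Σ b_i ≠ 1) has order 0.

2

b = (109/182, 55/364, 1/4)
c = (0, 26/11, 4/7)
Ac = (0, 0, 26/7)
Σ b_i: 109/182·1 + 55/364·1 + 1/4·1 = 1 ✓
b·c: 55/364·26/11 + 1/4·4/7 = 1/2 ✓
b·c²: 55/364·676/121 + 1/4·16/49 = 499/539 ≠ 1/3 ⇒ order 2.
b·Ac: 1/4·26/7 = 13/14 ≠ 1/6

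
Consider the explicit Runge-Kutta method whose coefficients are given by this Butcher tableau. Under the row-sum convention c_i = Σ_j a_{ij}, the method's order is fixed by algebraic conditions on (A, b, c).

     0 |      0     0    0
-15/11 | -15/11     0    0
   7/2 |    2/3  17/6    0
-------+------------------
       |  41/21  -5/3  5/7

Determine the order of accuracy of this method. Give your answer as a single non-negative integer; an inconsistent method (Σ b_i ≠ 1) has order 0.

1

b = (41/21, -5/3, 5/7)
c = (0, -15/11, 7/2)
Ac = (0, 0, -85/22)
Σ b_i: 41/21·1 + (-5/3)·1 + 5/7·1 = 1 ✓
b·c: (-5/3)·(-15/11) + 5/7·7/2 = 105/22 ≠ 1/2 ⇒ order 1.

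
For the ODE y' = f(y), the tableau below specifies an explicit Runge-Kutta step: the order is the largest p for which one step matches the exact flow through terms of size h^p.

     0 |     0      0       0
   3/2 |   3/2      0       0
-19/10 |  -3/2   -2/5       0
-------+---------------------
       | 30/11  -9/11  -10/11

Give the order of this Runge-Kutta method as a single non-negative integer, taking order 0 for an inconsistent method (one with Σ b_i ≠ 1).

b = (30/11, -9/11, -10/11)
c = (0, 3/2, -19/10)
Ac = (0, 0, -3/5)
Σ b_i: 30/11·1 + (-9/11)·1 + (-10/11)·1 = 1 ✓
b·c: (-9/11)·3/2 + (-10/11)·(-19/10) = 1/2 ✓
b·c²: (-9/11)·9/4 + (-10/11)·361/100 = -1127/220 ≠ 1/3 ⇒ order 2.
b·Ac: (-10/11)·(-3/5) = 6/11 ≠ 1/6

2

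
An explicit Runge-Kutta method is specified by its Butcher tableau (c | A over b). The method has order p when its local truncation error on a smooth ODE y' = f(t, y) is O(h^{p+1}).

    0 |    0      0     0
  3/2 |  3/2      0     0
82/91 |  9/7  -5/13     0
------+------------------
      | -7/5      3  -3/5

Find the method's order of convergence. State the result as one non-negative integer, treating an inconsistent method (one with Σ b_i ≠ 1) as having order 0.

b = (-7/5, 3, -3/5)
c = (0, 3/2, 82/91)
Ac = (0, 0, -15/26)
Σ b_i: (-7/5)·1 + 3·1 + (-3/5)·1 = 1 ✓
b·c: 3·3/2 + (-3/5)·82/91 = 3603/910 ≠ 1/2 ⇒ order 1.

1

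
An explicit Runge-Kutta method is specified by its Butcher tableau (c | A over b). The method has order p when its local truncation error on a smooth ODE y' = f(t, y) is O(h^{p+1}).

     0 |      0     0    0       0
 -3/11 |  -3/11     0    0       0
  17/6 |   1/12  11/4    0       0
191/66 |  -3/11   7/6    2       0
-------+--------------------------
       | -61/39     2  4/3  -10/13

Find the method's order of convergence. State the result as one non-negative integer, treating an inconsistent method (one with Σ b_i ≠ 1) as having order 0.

1

b = (-61/39, 2, 4/3, -10/13)
c = (0, -3/11, 17/6, 191/66)
Ac = (0, 0, -3/4, 353/66)
Σ b_i: (-61/39)·1 + 2·1 + 4/3·1 + (-10/13)·1 = 1 ✓
b·c: 2·(-3/11) + 4/3·17/6 + (-10/13)·191/66 = 1295/1287 ≠ 1/2 ⇒ order 1.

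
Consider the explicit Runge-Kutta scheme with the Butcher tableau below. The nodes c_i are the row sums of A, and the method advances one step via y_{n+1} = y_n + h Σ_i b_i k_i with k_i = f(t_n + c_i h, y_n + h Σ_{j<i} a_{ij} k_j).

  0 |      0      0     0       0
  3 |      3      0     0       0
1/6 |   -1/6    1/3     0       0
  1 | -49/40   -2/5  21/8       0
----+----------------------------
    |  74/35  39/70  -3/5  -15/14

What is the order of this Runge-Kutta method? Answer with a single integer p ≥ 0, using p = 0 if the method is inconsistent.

2

b = (74/35, 39/70, -3/5, -15/14)
c = (0, 3, 1/6, 1)
Ac = (0, 0, 1, -61/80)
Σ b_i: 74/35·1 + 39/70·1 + (-3/5)·1 + (-15/14)·1 = 1 ✓
b·c: 39/70·3 + (-3/5)·1/6 + (-15/14)·1 = 1/2 ✓
b·c²: 39/70·9 + (-3/5)·1/36 + (-15/14)·1 = 1649/420 ≠ 1/3 ⇒ order 2.
b·Ac: (-3/5)·1 + (-15/14)·(-61/80) = 243/1120 ≠ 1/6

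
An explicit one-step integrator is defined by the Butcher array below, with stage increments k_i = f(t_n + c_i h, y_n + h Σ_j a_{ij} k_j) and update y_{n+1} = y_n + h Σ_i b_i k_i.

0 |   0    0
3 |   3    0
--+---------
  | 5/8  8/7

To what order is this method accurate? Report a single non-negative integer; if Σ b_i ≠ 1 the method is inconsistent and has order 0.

0

b = (5/8, 8/7)
c = (0, 3)
Σ b_i: 5/8·1 + 8/7·1 = 99/56 ≠ 1 ⇒ order 0.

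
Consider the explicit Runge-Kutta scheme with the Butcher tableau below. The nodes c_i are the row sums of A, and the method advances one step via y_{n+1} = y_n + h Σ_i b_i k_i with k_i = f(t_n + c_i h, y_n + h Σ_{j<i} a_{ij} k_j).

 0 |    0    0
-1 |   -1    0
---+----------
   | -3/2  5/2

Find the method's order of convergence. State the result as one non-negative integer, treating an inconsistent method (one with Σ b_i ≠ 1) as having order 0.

1

b = (-3/2, 5/2)
c = (0, -1)
Σ b_i: (-3/2)·1 + 5/2·1 = 1 ✓
b·c: 5/2·(-1) = -5/2 ≠ 1/2 ⇒ order 1.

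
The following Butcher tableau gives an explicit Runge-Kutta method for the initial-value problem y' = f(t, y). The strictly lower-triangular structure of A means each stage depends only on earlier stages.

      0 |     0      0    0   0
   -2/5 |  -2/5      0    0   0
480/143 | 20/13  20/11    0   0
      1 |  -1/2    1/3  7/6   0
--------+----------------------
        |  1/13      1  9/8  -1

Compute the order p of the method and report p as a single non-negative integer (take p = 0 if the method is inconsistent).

b = (1/13, 1, 9/8, -1)
c = (0, -2/5, 480/143, 1)
Ac = (0, 0, -8/11, 8114/2145)
Σ b_i: 1/13·1 + 1·1 + 9/8·1 + (-1)·1 = 125/104 ≠ 1 ⇒ order 0.

0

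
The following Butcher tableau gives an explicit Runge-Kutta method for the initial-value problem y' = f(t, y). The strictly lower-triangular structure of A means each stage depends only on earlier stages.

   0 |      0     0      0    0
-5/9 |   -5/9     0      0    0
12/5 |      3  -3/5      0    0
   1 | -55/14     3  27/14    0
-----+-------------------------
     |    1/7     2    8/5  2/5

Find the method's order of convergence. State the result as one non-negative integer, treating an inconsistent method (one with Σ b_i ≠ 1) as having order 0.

b = (1/7, 2, 8/5, 2/5)
c = (0, -5/9, 12/5, 1)
Ac = (0, 0, 1/3, 311/105)
Σ b_i: 1/7·1 + 2·1 + 8/5·1 + 2/5·1 = 29/7 ≠ 1 ⇒ order 0.

0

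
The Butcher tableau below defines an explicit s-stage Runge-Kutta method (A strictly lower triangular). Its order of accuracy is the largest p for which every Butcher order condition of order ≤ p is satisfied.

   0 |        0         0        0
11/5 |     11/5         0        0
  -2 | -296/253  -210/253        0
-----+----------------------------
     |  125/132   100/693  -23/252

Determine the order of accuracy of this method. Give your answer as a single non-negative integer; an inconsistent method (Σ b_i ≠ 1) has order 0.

3

b = (125/132, 100/693, -23/252)
c = (0, 11/5, -2)
Ac = (0, 0, -42/23)
Σ b_i: 125/132·1 + 100/693·1 + (-23/252)·1 = 1 ✓
b·c: 100/693·11/5 + (-23/252)·(-2) = 1/2 ✓
b·c²: 100/693·121/25 + (-23/252)·4 = 1/3 ✓
b·Ac: (-23/252)·(-42/23) = 1/6 ✓; 3 stages ⇒ order 3.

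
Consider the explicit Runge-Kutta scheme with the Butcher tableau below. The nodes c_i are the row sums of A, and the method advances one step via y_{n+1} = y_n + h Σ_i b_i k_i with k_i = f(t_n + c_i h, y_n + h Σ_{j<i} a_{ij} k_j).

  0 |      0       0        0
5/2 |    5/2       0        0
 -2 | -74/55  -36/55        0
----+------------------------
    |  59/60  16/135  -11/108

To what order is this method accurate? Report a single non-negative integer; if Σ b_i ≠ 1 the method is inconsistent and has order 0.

b = (59/60, 16/135, -11/108)
c = (0, 5/2, -2)
Ac = (0, 0, -18/11)
Σ b_i: 59/60·1 + 16/135·1 + (-11/108)·1 = 1 ✓
b·c: 16/135·5/2 + (-11/108)·(-2) = 1/2 ✓
b·c²: 16/135·25/4 + (-11/108)·4 = 1/3 ✓
b·Ac: (-11/108)·(-18/11) = 1/6 ✓; 3 stages ⇒ order 3.

3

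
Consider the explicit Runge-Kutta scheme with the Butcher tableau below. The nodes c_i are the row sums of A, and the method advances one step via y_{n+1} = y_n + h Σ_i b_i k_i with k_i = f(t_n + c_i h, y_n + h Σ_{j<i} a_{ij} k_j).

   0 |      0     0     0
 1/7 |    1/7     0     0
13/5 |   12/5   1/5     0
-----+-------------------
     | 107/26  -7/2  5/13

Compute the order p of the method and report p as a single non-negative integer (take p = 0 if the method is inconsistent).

2

b = (107/26, -7/2, 5/13)
c = (0, 1/7, 13/5)
Ac = (0, 0, 1/35)
Σ b_i: 107/26·1 + (-7/2)·1 + 5/13·1 = 1 ✓
b·c: (-7/2)·1/7 + 5/13·13/5 = 1/2 ✓
b·c²: (-7/2)·1/49 + 5/13·169/25 = 177/70 ≠ 1/3 ⇒ order 2.
b·Ac: 5/13·1/35 = 1/91 ≠ 1/6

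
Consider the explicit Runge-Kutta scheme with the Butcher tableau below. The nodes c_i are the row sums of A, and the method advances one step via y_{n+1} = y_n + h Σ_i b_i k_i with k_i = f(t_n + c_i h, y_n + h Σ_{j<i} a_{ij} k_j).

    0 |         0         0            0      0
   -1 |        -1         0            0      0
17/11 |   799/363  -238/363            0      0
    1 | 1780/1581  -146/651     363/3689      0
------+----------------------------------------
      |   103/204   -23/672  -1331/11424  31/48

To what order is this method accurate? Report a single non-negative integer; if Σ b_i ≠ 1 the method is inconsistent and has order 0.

b = (103/204, -23/672, -1331/11424, 31/48)
c = (0, -1, 17/11, 1)
Ac = (0, 0, 238/363, 35/93)
Σ b_i: 103/204·1 + (-23/672)·1 + (-1331/11424)·1 + 31/48·1 = 1 ✓
b·c: (-23/672)·(-1) + (-1331/11424)·17/11 + 31/48·1 = 1/2 ✓
b·c²: (-23/672)·1 + (-1331/11424)·289/121 + 31/48·1 = 1/3 ✓
b·Ac: (-1331/11424)·238/363 + 31/48·35/93 = 1/6 ✓
b·c³: (-23/672)·(-1) + (-1331/11424)·4913/1331 + 31/48·1 = 1/4 ✓
b·(c∘Ac): (-1331/11424)·4046/3993 + 31/48·35/93 = 1/8 ✓
b·Ac²: (-1331/11424)·(-238/363) + 31/48·1/93 = 1/12 ✓
b·A²c: 31/48·2/31 = 1/24 ✓; 4 stages ⇒ order 4.

4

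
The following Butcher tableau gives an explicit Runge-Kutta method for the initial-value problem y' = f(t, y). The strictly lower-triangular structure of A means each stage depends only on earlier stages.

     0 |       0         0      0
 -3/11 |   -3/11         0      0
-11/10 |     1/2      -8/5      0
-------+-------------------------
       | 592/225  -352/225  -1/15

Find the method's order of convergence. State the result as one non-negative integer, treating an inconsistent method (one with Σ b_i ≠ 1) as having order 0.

b = (592/225, -352/225, -1/15)
c = (0, -3/11, -11/10)
Ac = (0, 0, 24/55)
Σ b_i: 592/225·1 + (-352/225)·1 + (-1/15)·1 = 1 ✓
b·c: (-352/225)·(-3/11) + (-1/15)·(-11/10) = 1/2 ✓
b·c²: (-352/225)·9/121 + (-1/15)·121/100 = -3251/16500 ≠ 1/3 ⇒ order 2.
b·Ac: (-1/15)·24/55 = -8/275 ≠ 1/6

2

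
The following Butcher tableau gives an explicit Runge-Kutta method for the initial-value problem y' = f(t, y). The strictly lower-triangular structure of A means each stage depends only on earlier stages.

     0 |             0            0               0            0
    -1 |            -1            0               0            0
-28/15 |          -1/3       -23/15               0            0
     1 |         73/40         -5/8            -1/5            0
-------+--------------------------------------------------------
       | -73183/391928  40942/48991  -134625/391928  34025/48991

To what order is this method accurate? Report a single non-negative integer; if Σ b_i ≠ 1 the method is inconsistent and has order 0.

3

b = (-73183/391928, 40942/48991, -134625/391928, 34025/48991)
c = (0, -1, -28/15, 1)
Ac = (0, 0, 23/15, 599/600)
Σ b_i: (-73183/391928)·1 + 40942/48991·1 + (-134625/391928)·1 + 34025/48991·1 = 1 ✓
b·c: 40942/48991·(-1) + (-134625/391928)·(-28/15) + 34025/48991·1 = 1/2 ✓
b·c²: 40942/48991·1 + (-134625/391928)·784/225 + 34025/48991·1 = 1/3 ✓
b·Ac: (-134625/391928)·23/15 + 34025/48991·599/600 = 1/6 ✓
b·c³: 40942/48991·(-1) + (-134625/391928)·(-21952/3375) + 34025/48991·1 = 922843/440919 ≠ 1/4 ⇒ order 3.
b·(c∘Ac): (-134625/391928)·(-644/225) + 34025/48991·599/600 = 657073/391928 ≠ 1/8
b·Ac²: (-134625/391928)·(-23/15) + 34025/48991·(-11897/9000) = -1725673/4409190 ≠ 1/12
b·A²c: 34025/48991·(-23/75) = -31303/146973 ≠ 1/24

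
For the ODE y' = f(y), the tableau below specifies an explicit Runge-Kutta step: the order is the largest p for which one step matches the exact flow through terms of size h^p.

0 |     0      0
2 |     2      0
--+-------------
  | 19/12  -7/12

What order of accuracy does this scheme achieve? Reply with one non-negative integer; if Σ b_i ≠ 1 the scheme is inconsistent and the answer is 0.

b = (19/12, -7/12)
c = (0, 2)
Σ b_i: 19/12·1 + (-7/12)·1 = 1 ✓
b·c: (-7/12)·2 = -7/6 ≠ 1/2 ⇒ order 1.

1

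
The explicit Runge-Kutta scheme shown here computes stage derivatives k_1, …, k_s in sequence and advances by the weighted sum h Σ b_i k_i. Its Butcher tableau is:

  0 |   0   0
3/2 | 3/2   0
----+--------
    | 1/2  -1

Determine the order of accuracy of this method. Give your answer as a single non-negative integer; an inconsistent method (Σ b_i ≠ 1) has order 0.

0

b = (1/2, -1)
c = (0, 3/2)
Σ b_i: 1/2·1 + (-1)·1 = -1/2 ≠ 1 ⇒ order 0.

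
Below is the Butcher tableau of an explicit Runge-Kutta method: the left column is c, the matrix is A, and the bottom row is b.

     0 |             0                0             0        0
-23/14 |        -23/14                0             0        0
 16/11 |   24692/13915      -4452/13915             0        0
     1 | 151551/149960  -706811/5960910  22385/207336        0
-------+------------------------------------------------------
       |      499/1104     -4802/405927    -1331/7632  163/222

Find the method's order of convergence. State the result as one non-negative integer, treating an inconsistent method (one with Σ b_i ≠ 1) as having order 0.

4

b = (499/1104, -4802/405927, -1331/7632, 163/222)
c = (0, -23/14, 16/11, 1)
Ac = (0, 0, 318/605, 1147/3260)
Σ b_i: 499/1104·1 + (-4802/405927)·1 + (-1331/7632)·1 + 163/222·1 = 1 ✓
b·c: (-4802/405927)·(-23/14) + (-1331/7632)·16/11 + 163/222·1 = 1/2 ✓
b·c²: (-4802/405927)·529/196 + (-1331/7632)·256/121 + 163/222·1 = 1/3 ✓
b·Ac: (-1331/7632)·318/605 + 163/222·1147/3260 = 1/6 ✓
b·c³: (-4802/405927)·(-12167/2744) + (-1331/7632)·4096/1331 + 163/222·1 = 1/4 ✓
b·(c∘Ac): (-1331/7632)·5088/6655 + 163/222·1147/3260 = 1/8 ✓
b·Ac²: (-1331/7632)·(-3657/4235) + 163/222·(-4181/45640) = 1/12 ✓
b·A²c: 163/222·37/652 = 1/24 ✓; 4 stages ⇒ order 4.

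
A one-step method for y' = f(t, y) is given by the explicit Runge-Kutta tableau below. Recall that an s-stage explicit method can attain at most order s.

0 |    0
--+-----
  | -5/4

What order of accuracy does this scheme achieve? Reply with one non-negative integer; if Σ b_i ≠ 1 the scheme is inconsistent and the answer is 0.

b = (-5/4)
c = (0)
Σ b_i: (-5/4)·1 = -5/4 ≠ 1 ⇒ order 0.

0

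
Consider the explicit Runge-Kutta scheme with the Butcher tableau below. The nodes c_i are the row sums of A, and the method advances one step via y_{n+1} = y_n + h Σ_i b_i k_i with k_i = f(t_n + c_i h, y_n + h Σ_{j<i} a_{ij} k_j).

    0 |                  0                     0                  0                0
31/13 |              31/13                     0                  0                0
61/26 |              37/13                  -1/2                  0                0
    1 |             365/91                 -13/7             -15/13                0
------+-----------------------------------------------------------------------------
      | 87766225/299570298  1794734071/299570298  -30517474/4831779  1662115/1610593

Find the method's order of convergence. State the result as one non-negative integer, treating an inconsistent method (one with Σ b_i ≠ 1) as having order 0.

b = (87766225/299570298, 1794734071/299570298, -30517474/4831779, 1662115/1610593)
c = (0, 31/13, 61/26, 1)
Ac = (0, 0, -31/26, -16883/2366)
Σ b_i: 87766225/299570298·1 + 1794734071/299570298·1 + (-30517474/4831779)·1 + 1662115/1610593·1 = 1 ✓
b·c: 1794734071/299570298·31/13 + (-30517474/4831779)·61/26 + 1662115/1610593·1 = 1/2 ✓
b·c²: 1794734071/299570298·961/169 + (-30517474/4831779)·3721/676 + 1662115/1610593·1 = 1/3 ✓
b·Ac: (-30517474/4831779)·(-31/26) + 1662115/1610593·(-16883/2366) = 1/6 ✓
b·c³: 1794734071/299570298·29791/2197 + (-30517474/4831779)·226981/17576 + 1662115/1610593·1 = 765525675/1088760868 ≠ 1/4 ⇒ order 3.
b·(c∘Ac): (-30517474/4831779)·(-1891/676) + 1662115/1610593·(-16883/2366) = 647227687/62813127 ≠ 1/8
b·Ac²: (-30517474/4831779)·(-961/338) + 1662115/1610593·(-1040341/61516) = 126853841/251252508 ≠ 1/12
b·A²c: 1662115/1610593·465/338 = 4573275/3221186 ≠ 1/24

3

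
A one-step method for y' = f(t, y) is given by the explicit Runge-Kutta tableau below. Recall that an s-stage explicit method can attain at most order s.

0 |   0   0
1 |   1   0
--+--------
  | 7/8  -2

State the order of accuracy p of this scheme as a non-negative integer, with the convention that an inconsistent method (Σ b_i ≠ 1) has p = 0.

b = (7/8, -2)
c = (0, 1)
Σ b_i: 7/8·1 + (-2)·1 = -9/8 ≠ 1 ⇒ order 0.

0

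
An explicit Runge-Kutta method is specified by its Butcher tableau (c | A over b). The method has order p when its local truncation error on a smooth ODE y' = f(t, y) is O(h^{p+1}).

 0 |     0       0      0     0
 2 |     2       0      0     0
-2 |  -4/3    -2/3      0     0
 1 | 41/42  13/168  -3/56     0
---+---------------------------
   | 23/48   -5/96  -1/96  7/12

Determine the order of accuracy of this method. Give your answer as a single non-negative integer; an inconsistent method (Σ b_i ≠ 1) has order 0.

4

b = (23/48, -5/96, -1/96, 7/12)
c = (0, 2, -2, 1)
Ac = (0, 0, -4/3, 11/42)
Σ b_i: 23/48·1 + (-5/96)·1 + (-1/96)·1 + 7/12·1 = 1 ✓
b·c: (-5/96)·2 + (-1/96)·(-2) + 7/12·1 = 1/2 ✓
b·c²: (-5/96)·4 + (-1/96)·4 + 7/12·1 = 1/3 ✓
b·Ac: (-1/96)·(-4/3) + 7/12·11/42 = 1/6 ✓
b·c³: (-5/96)·8 + (-1/96)·(-8) + 7/12·1 = 1/4 ✓
b·(c∘Ac): (-1/96)·8/3 + 7/12·11/42 = 1/8 ✓
b·Ac²: (-1/96)·(-8/3) + 7/12·2/21 = 1/12 ✓
b·A²c: 7/12·1/14 = 1/24 ✓; 4 stages ⇒ order 4.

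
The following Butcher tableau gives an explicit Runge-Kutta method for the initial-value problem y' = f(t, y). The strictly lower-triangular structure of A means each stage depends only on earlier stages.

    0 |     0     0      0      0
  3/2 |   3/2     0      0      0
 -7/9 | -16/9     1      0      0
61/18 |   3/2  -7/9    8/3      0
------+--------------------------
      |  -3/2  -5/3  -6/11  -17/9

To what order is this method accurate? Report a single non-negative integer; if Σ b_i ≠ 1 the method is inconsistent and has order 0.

b = (-3/2, -5/3, -6/11, -17/9)
c = (0, 3/2, -7/9, 61/18)
Ac = (0, 0, 3/2, -175/54)
Σ b_i: (-3/2)·1 + (-5/3)·1 + (-6/11)·1 + (-17/9)·1 = -1109/198 ≠ 1 ⇒ order 0.

0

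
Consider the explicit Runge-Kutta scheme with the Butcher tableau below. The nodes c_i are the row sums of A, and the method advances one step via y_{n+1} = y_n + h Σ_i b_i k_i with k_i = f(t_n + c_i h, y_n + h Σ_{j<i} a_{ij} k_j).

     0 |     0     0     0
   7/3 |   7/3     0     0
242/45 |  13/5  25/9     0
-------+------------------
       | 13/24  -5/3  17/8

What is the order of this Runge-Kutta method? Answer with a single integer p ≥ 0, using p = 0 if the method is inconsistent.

b = (13/24, -5/3, 17/8)
c = (0, 7/3, 242/45)
Ac = (0, 0, 175/27)
Σ b_i: 13/24·1 + (-5/3)·1 + 17/8·1 = 1 ✓
b·c: (-5/3)·7/3 + 17/8·242/45 = 1357/180 ≠ 1/2 ⇒ order 1.

1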